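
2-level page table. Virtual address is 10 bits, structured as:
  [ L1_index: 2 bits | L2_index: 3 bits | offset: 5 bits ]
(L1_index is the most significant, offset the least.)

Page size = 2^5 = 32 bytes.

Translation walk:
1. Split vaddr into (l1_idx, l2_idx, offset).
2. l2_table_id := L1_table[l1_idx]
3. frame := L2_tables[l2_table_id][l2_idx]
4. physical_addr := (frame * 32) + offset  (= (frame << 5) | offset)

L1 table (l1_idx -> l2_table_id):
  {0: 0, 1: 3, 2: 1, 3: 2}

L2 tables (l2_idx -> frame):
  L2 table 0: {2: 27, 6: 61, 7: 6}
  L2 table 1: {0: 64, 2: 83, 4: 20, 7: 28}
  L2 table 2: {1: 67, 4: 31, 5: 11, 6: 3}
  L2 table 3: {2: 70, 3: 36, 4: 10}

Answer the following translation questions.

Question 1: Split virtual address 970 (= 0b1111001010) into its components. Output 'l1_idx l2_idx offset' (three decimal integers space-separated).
Answer: 3 6 10

Derivation:
vaddr = 970 = 0b1111001010
  top 2 bits -> l1_idx = 3
  next 3 bits -> l2_idx = 6
  bottom 5 bits -> offset = 10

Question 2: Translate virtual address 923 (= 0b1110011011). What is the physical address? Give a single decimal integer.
Answer: 1019

Derivation:
vaddr = 923 = 0b1110011011
Split: l1_idx=3, l2_idx=4, offset=27
L1[3] = 2
L2[2][4] = 31
paddr = 31 * 32 + 27 = 1019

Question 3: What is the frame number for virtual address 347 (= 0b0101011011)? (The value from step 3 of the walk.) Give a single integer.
vaddr = 347: l1_idx=1, l2_idx=2
L1[1] = 3; L2[3][2] = 70

Answer: 70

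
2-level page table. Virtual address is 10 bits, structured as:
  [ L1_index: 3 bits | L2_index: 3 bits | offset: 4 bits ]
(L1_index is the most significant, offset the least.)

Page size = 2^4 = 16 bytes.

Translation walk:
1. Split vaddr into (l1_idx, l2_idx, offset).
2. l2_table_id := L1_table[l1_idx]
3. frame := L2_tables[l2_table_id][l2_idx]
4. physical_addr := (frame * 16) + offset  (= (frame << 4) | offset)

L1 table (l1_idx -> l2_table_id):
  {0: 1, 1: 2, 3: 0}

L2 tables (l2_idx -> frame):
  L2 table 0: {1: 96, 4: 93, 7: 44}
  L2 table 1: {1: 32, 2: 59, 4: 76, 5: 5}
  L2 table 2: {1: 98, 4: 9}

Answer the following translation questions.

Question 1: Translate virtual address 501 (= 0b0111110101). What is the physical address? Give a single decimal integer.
Answer: 709

Derivation:
vaddr = 501 = 0b0111110101
Split: l1_idx=3, l2_idx=7, offset=5
L1[3] = 0
L2[0][7] = 44
paddr = 44 * 16 + 5 = 709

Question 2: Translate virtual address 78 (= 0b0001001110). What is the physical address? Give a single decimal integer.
Answer: 1230

Derivation:
vaddr = 78 = 0b0001001110
Split: l1_idx=0, l2_idx=4, offset=14
L1[0] = 1
L2[1][4] = 76
paddr = 76 * 16 + 14 = 1230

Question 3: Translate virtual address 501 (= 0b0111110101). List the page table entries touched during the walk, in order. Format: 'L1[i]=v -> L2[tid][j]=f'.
vaddr = 501 = 0b0111110101
Split: l1_idx=3, l2_idx=7, offset=5

Answer: L1[3]=0 -> L2[0][7]=44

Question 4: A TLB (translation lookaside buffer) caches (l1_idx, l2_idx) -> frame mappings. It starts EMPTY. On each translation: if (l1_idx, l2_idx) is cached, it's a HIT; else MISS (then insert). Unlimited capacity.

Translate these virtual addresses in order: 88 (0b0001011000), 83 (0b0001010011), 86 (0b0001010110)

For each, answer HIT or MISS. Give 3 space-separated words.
vaddr=88: (0,5) not in TLB -> MISS, insert
vaddr=83: (0,5) in TLB -> HIT
vaddr=86: (0,5) in TLB -> HIT

Answer: MISS HIT HIT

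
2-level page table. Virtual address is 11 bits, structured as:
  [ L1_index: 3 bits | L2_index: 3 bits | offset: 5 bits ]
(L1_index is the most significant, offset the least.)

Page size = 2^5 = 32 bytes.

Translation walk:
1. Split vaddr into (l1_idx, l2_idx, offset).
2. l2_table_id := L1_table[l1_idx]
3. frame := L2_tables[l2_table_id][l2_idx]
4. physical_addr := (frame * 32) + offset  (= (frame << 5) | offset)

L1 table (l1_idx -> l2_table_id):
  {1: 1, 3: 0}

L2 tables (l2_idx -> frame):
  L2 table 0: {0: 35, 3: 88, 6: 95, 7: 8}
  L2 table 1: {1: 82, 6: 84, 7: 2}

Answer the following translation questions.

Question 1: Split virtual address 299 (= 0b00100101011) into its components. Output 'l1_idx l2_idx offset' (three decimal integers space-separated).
vaddr = 299 = 0b00100101011
  top 3 bits -> l1_idx = 1
  next 3 bits -> l2_idx = 1
  bottom 5 bits -> offset = 11

Answer: 1 1 11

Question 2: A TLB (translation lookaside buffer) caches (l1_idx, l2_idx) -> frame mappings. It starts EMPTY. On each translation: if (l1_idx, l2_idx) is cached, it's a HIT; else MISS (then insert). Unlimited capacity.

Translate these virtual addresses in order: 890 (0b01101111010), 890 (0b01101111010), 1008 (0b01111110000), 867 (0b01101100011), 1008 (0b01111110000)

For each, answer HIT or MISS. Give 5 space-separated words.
vaddr=890: (3,3) not in TLB -> MISS, insert
vaddr=890: (3,3) in TLB -> HIT
vaddr=1008: (3,7) not in TLB -> MISS, insert
vaddr=867: (3,3) in TLB -> HIT
vaddr=1008: (3,7) in TLB -> HIT

Answer: MISS HIT MISS HIT HIT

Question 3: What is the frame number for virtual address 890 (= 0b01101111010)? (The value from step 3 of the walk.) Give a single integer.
Answer: 88

Derivation:
vaddr = 890: l1_idx=3, l2_idx=3
L1[3] = 0; L2[0][3] = 88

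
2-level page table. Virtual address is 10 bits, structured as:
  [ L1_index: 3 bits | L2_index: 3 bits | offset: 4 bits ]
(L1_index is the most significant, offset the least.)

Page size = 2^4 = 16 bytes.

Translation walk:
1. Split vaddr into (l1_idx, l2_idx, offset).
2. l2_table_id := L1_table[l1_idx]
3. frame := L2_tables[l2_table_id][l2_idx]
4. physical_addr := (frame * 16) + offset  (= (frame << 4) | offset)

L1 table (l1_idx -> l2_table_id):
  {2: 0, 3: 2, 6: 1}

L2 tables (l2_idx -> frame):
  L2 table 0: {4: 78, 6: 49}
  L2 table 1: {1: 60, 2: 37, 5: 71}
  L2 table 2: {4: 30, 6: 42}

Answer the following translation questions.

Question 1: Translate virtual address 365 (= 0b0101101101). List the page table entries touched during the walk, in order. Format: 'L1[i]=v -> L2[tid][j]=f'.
Answer: L1[2]=0 -> L2[0][6]=49

Derivation:
vaddr = 365 = 0b0101101101
Split: l1_idx=2, l2_idx=6, offset=13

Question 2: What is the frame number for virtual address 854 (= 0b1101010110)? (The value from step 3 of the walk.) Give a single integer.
vaddr = 854: l1_idx=6, l2_idx=5
L1[6] = 1; L2[1][5] = 71

Answer: 71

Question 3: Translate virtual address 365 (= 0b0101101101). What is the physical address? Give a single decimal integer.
vaddr = 365 = 0b0101101101
Split: l1_idx=2, l2_idx=6, offset=13
L1[2] = 0
L2[0][6] = 49
paddr = 49 * 16 + 13 = 797

Answer: 797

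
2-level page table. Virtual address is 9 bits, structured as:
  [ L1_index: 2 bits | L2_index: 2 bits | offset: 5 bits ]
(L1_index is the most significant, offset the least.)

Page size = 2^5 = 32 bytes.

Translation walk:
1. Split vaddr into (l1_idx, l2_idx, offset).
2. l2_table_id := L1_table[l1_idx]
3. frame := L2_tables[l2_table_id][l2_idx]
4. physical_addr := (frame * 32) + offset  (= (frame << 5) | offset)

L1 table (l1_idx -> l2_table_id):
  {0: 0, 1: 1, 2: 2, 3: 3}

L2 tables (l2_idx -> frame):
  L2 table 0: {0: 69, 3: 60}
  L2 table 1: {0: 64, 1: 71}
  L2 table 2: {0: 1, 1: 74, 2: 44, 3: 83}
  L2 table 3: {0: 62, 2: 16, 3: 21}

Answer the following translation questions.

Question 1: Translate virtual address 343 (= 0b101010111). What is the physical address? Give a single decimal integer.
vaddr = 343 = 0b101010111
Split: l1_idx=2, l2_idx=2, offset=23
L1[2] = 2
L2[2][2] = 44
paddr = 44 * 32 + 23 = 1431

Answer: 1431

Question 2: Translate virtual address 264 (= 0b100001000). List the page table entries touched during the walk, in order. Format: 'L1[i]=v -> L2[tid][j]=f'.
Answer: L1[2]=2 -> L2[2][0]=1

Derivation:
vaddr = 264 = 0b100001000
Split: l1_idx=2, l2_idx=0, offset=8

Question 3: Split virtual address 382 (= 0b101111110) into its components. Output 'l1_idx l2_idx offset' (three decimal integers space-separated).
vaddr = 382 = 0b101111110
  top 2 bits -> l1_idx = 2
  next 2 bits -> l2_idx = 3
  bottom 5 bits -> offset = 30

Answer: 2 3 30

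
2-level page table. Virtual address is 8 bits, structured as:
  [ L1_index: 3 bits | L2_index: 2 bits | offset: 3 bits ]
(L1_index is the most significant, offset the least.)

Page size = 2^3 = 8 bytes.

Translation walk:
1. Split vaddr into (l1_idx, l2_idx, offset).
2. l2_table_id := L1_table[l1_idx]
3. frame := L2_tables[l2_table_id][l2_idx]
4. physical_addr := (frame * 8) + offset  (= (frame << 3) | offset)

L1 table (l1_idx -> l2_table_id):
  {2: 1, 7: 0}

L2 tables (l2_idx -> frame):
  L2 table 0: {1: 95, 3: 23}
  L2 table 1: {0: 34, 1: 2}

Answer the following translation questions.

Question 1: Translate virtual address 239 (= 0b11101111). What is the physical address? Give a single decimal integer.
Answer: 767

Derivation:
vaddr = 239 = 0b11101111
Split: l1_idx=7, l2_idx=1, offset=7
L1[7] = 0
L2[0][1] = 95
paddr = 95 * 8 + 7 = 767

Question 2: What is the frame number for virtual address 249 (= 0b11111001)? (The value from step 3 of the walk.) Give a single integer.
vaddr = 249: l1_idx=7, l2_idx=3
L1[7] = 0; L2[0][3] = 23

Answer: 23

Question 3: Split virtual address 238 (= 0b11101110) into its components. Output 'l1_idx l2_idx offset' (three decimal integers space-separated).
Answer: 7 1 6

Derivation:
vaddr = 238 = 0b11101110
  top 3 bits -> l1_idx = 7
  next 2 bits -> l2_idx = 1
  bottom 3 bits -> offset = 6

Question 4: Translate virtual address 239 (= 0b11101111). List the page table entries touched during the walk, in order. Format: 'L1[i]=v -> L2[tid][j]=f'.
vaddr = 239 = 0b11101111
Split: l1_idx=7, l2_idx=1, offset=7

Answer: L1[7]=0 -> L2[0][1]=95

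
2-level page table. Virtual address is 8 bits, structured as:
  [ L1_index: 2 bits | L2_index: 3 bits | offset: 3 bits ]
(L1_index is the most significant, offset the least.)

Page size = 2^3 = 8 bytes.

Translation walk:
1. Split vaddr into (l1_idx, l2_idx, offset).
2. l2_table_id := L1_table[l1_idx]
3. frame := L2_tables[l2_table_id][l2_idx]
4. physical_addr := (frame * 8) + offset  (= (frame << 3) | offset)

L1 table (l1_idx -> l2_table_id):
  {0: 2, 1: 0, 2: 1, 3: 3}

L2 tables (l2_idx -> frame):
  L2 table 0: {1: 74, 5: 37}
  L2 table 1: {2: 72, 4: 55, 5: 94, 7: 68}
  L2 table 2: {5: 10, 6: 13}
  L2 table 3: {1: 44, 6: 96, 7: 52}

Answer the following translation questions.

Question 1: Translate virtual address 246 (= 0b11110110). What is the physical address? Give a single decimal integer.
vaddr = 246 = 0b11110110
Split: l1_idx=3, l2_idx=6, offset=6
L1[3] = 3
L2[3][6] = 96
paddr = 96 * 8 + 6 = 774

Answer: 774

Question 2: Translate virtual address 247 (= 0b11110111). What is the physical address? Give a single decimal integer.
vaddr = 247 = 0b11110111
Split: l1_idx=3, l2_idx=6, offset=7
L1[3] = 3
L2[3][6] = 96
paddr = 96 * 8 + 7 = 775

Answer: 775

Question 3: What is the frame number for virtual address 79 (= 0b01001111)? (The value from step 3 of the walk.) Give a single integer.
vaddr = 79: l1_idx=1, l2_idx=1
L1[1] = 0; L2[0][1] = 74

Answer: 74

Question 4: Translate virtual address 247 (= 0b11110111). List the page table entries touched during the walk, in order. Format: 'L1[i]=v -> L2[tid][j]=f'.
vaddr = 247 = 0b11110111
Split: l1_idx=3, l2_idx=6, offset=7

Answer: L1[3]=3 -> L2[3][6]=96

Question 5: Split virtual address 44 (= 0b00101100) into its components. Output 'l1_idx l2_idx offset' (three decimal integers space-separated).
vaddr = 44 = 0b00101100
  top 2 bits -> l1_idx = 0
  next 3 bits -> l2_idx = 5
  bottom 3 bits -> offset = 4

Answer: 0 5 4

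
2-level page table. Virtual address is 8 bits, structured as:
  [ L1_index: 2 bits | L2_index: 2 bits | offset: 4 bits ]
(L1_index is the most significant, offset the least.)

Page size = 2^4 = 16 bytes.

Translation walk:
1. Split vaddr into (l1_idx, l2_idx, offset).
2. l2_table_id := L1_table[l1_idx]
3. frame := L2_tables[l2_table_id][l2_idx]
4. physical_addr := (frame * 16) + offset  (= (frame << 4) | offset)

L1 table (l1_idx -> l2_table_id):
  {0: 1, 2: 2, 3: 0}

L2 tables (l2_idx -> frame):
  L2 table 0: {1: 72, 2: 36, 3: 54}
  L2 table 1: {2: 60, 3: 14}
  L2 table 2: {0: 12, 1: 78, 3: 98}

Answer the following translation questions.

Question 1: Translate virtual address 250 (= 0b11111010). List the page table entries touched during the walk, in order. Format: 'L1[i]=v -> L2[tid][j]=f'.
Answer: L1[3]=0 -> L2[0][3]=54

Derivation:
vaddr = 250 = 0b11111010
Split: l1_idx=3, l2_idx=3, offset=10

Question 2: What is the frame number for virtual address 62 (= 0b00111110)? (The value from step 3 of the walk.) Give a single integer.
vaddr = 62: l1_idx=0, l2_idx=3
L1[0] = 1; L2[1][3] = 14

Answer: 14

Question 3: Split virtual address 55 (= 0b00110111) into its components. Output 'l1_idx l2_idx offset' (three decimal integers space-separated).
vaddr = 55 = 0b00110111
  top 2 bits -> l1_idx = 0
  next 2 bits -> l2_idx = 3
  bottom 4 bits -> offset = 7

Answer: 0 3 7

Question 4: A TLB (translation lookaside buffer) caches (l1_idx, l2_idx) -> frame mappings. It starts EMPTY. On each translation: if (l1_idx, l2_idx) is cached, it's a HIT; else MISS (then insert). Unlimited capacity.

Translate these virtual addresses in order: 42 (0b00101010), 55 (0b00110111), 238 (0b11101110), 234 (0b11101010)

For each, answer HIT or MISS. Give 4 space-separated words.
vaddr=42: (0,2) not in TLB -> MISS, insert
vaddr=55: (0,3) not in TLB -> MISS, insert
vaddr=238: (3,2) not in TLB -> MISS, insert
vaddr=234: (3,2) in TLB -> HIT

Answer: MISS MISS MISS HIT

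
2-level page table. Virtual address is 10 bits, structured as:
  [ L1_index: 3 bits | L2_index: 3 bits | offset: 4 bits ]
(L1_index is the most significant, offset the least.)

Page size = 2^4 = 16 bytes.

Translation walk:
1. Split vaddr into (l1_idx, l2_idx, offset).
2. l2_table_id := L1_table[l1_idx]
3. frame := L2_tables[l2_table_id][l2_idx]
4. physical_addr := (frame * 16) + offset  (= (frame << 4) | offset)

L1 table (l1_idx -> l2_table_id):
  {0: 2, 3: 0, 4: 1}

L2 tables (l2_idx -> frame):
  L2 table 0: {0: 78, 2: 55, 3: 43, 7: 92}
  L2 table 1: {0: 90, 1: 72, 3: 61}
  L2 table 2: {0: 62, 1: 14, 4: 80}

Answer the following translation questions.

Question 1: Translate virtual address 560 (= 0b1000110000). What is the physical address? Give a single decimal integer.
vaddr = 560 = 0b1000110000
Split: l1_idx=4, l2_idx=3, offset=0
L1[4] = 1
L2[1][3] = 61
paddr = 61 * 16 + 0 = 976

Answer: 976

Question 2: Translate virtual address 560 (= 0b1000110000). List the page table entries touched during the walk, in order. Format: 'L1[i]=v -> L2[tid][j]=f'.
Answer: L1[4]=1 -> L2[1][3]=61

Derivation:
vaddr = 560 = 0b1000110000
Split: l1_idx=4, l2_idx=3, offset=0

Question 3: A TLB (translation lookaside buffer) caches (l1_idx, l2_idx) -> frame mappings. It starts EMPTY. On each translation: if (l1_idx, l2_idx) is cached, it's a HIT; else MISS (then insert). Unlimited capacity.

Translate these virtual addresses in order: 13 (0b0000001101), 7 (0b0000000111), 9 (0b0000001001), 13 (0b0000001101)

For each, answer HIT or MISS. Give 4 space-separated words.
vaddr=13: (0,0) not in TLB -> MISS, insert
vaddr=7: (0,0) in TLB -> HIT
vaddr=9: (0,0) in TLB -> HIT
vaddr=13: (0,0) in TLB -> HIT

Answer: MISS HIT HIT HIT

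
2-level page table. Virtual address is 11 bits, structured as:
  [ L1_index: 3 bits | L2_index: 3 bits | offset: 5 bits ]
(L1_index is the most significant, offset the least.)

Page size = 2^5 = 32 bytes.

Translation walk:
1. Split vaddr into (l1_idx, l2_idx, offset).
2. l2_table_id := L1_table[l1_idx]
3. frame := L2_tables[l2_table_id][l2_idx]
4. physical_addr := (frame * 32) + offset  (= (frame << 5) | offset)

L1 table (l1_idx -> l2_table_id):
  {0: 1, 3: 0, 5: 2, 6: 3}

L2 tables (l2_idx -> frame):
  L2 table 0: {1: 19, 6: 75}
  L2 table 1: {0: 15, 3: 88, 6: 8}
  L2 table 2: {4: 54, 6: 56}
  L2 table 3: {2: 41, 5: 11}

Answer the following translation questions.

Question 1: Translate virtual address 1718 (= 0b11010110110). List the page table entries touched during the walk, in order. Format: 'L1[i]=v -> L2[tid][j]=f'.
vaddr = 1718 = 0b11010110110
Split: l1_idx=6, l2_idx=5, offset=22

Answer: L1[6]=3 -> L2[3][5]=11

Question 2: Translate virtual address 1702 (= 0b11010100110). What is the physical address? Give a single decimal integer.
Answer: 358

Derivation:
vaddr = 1702 = 0b11010100110
Split: l1_idx=6, l2_idx=5, offset=6
L1[6] = 3
L2[3][5] = 11
paddr = 11 * 32 + 6 = 358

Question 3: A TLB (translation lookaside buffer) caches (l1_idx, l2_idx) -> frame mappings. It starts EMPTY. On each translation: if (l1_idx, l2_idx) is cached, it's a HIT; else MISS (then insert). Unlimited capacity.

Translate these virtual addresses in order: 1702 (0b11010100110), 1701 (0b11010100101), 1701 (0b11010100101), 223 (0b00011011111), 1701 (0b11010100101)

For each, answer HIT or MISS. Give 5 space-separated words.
vaddr=1702: (6,5) not in TLB -> MISS, insert
vaddr=1701: (6,5) in TLB -> HIT
vaddr=1701: (6,5) in TLB -> HIT
vaddr=223: (0,6) not in TLB -> MISS, insert
vaddr=1701: (6,5) in TLB -> HIT

Answer: MISS HIT HIT MISS HIT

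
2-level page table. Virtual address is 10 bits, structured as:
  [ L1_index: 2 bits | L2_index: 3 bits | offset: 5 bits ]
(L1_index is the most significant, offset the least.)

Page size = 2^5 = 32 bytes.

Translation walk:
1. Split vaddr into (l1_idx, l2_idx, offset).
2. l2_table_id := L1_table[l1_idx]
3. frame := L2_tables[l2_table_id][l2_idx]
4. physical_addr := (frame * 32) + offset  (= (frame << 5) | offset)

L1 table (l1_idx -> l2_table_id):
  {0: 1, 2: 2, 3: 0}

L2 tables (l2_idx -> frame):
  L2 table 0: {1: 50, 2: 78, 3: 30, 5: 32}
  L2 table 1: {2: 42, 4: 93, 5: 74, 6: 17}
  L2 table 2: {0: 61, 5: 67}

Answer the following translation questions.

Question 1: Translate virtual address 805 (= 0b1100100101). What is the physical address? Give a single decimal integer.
vaddr = 805 = 0b1100100101
Split: l1_idx=3, l2_idx=1, offset=5
L1[3] = 0
L2[0][1] = 50
paddr = 50 * 32 + 5 = 1605

Answer: 1605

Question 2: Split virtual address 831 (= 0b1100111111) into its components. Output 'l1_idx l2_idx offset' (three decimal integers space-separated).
vaddr = 831 = 0b1100111111
  top 2 bits -> l1_idx = 3
  next 3 bits -> l2_idx = 1
  bottom 5 bits -> offset = 31

Answer: 3 1 31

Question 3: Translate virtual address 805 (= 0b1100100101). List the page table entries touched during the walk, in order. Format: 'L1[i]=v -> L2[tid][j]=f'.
Answer: L1[3]=0 -> L2[0][1]=50

Derivation:
vaddr = 805 = 0b1100100101
Split: l1_idx=3, l2_idx=1, offset=5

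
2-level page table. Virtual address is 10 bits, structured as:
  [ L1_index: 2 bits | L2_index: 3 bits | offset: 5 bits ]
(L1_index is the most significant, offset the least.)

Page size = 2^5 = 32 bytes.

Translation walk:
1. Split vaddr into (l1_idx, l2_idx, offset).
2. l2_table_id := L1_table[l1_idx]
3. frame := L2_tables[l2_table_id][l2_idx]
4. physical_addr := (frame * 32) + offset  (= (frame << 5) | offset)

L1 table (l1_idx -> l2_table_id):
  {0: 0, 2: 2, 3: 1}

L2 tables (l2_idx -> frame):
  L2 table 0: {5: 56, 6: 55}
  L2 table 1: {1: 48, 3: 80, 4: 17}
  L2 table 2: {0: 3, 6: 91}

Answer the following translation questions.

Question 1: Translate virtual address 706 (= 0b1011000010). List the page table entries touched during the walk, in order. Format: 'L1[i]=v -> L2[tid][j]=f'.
Answer: L1[2]=2 -> L2[2][6]=91

Derivation:
vaddr = 706 = 0b1011000010
Split: l1_idx=2, l2_idx=6, offset=2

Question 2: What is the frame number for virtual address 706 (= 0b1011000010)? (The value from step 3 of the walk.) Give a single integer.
vaddr = 706: l1_idx=2, l2_idx=6
L1[2] = 2; L2[2][6] = 91

Answer: 91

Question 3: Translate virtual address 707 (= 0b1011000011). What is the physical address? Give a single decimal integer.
vaddr = 707 = 0b1011000011
Split: l1_idx=2, l2_idx=6, offset=3
L1[2] = 2
L2[2][6] = 91
paddr = 91 * 32 + 3 = 2915

Answer: 2915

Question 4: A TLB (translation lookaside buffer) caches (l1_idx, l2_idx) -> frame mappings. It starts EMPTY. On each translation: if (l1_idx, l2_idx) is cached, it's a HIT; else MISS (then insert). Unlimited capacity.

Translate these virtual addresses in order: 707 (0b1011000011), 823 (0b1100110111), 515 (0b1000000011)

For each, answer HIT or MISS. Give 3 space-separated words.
vaddr=707: (2,6) not in TLB -> MISS, insert
vaddr=823: (3,1) not in TLB -> MISS, insert
vaddr=515: (2,0) not in TLB -> MISS, insert

Answer: MISS MISS MISS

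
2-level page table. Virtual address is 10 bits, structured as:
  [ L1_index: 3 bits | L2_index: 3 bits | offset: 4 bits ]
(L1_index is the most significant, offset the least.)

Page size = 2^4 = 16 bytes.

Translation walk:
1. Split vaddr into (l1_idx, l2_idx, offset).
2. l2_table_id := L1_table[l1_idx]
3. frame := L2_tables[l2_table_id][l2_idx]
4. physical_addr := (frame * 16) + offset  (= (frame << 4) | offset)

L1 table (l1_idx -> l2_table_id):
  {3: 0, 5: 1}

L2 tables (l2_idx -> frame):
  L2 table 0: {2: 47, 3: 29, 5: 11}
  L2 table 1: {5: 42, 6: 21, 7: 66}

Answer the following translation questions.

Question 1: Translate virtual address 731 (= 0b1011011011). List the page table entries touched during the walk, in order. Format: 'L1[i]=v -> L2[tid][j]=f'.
Answer: L1[5]=1 -> L2[1][5]=42

Derivation:
vaddr = 731 = 0b1011011011
Split: l1_idx=5, l2_idx=5, offset=11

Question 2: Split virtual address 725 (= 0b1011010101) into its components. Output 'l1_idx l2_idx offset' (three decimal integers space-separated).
vaddr = 725 = 0b1011010101
  top 3 bits -> l1_idx = 5
  next 3 bits -> l2_idx = 5
  bottom 4 bits -> offset = 5

Answer: 5 5 5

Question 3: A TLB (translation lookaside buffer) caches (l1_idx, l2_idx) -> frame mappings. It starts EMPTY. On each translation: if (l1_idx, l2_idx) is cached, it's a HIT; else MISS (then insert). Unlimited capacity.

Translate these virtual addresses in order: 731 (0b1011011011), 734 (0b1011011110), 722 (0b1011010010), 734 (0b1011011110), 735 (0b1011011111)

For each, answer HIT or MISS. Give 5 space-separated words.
vaddr=731: (5,5) not in TLB -> MISS, insert
vaddr=734: (5,5) in TLB -> HIT
vaddr=722: (5,5) in TLB -> HIT
vaddr=734: (5,5) in TLB -> HIT
vaddr=735: (5,5) in TLB -> HIT

Answer: MISS HIT HIT HIT HIT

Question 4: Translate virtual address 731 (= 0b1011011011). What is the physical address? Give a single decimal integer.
Answer: 683

Derivation:
vaddr = 731 = 0b1011011011
Split: l1_idx=5, l2_idx=5, offset=11
L1[5] = 1
L2[1][5] = 42
paddr = 42 * 16 + 11 = 683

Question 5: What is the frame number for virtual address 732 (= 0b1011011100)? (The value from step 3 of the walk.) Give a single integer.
Answer: 42

Derivation:
vaddr = 732: l1_idx=5, l2_idx=5
L1[5] = 1; L2[1][5] = 42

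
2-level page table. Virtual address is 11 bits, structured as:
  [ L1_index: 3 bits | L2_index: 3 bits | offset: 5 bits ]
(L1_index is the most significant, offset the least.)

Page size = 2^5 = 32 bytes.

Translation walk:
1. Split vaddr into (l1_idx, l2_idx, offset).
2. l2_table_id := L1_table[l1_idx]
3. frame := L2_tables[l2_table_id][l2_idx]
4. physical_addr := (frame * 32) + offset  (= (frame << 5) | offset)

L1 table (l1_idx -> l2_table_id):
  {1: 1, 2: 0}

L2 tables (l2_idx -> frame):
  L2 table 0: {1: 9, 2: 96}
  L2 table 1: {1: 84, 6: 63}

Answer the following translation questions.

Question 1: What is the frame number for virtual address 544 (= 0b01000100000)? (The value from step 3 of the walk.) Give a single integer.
Answer: 9

Derivation:
vaddr = 544: l1_idx=2, l2_idx=1
L1[2] = 0; L2[0][1] = 9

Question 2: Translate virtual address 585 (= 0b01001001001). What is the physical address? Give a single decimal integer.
vaddr = 585 = 0b01001001001
Split: l1_idx=2, l2_idx=2, offset=9
L1[2] = 0
L2[0][2] = 96
paddr = 96 * 32 + 9 = 3081

Answer: 3081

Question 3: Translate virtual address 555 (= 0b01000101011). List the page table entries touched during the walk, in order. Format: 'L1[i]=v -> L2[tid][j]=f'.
vaddr = 555 = 0b01000101011
Split: l1_idx=2, l2_idx=1, offset=11

Answer: L1[2]=0 -> L2[0][1]=9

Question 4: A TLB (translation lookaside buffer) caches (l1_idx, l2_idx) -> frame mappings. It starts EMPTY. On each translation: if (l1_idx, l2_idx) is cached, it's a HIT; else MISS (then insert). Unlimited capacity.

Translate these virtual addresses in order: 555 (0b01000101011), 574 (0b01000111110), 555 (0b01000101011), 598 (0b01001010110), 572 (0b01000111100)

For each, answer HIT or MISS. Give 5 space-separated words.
Answer: MISS HIT HIT MISS HIT

Derivation:
vaddr=555: (2,1) not in TLB -> MISS, insert
vaddr=574: (2,1) in TLB -> HIT
vaddr=555: (2,1) in TLB -> HIT
vaddr=598: (2,2) not in TLB -> MISS, insert
vaddr=572: (2,1) in TLB -> HIT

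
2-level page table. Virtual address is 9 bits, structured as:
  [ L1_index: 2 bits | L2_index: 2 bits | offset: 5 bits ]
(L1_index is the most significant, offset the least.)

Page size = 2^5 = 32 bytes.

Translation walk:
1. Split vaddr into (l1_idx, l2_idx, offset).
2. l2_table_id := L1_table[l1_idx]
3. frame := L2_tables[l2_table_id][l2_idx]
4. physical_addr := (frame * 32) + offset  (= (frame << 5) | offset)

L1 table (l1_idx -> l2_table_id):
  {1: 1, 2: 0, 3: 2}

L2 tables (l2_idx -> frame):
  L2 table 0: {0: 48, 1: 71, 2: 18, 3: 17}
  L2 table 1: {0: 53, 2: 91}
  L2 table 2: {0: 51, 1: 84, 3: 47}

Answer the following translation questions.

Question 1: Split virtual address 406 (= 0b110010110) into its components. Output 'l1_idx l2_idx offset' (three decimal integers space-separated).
Answer: 3 0 22

Derivation:
vaddr = 406 = 0b110010110
  top 2 bits -> l1_idx = 3
  next 2 bits -> l2_idx = 0
  bottom 5 bits -> offset = 22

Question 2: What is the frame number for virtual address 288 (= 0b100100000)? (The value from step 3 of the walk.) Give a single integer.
Answer: 71

Derivation:
vaddr = 288: l1_idx=2, l2_idx=1
L1[2] = 0; L2[0][1] = 71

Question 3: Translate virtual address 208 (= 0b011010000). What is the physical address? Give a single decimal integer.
vaddr = 208 = 0b011010000
Split: l1_idx=1, l2_idx=2, offset=16
L1[1] = 1
L2[1][2] = 91
paddr = 91 * 32 + 16 = 2928

Answer: 2928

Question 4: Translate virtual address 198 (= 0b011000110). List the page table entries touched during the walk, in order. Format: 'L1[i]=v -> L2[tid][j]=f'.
vaddr = 198 = 0b011000110
Split: l1_idx=1, l2_idx=2, offset=6

Answer: L1[1]=1 -> L2[1][2]=91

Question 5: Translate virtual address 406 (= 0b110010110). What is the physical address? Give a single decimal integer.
vaddr = 406 = 0b110010110
Split: l1_idx=3, l2_idx=0, offset=22
L1[3] = 2
L2[2][0] = 51
paddr = 51 * 32 + 22 = 1654

Answer: 1654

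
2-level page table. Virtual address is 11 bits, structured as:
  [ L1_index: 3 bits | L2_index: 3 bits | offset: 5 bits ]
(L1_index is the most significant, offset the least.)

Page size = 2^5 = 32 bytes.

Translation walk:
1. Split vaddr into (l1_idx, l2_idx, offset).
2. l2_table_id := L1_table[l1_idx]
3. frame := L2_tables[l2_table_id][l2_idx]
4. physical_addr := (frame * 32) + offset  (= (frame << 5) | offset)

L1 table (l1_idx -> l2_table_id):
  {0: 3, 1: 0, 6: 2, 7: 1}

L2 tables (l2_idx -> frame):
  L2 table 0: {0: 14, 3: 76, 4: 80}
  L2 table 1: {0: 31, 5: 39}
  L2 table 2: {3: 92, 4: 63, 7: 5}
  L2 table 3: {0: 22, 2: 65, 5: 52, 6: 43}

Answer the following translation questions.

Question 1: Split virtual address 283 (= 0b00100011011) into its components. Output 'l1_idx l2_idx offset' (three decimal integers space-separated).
Answer: 1 0 27

Derivation:
vaddr = 283 = 0b00100011011
  top 3 bits -> l1_idx = 1
  next 3 bits -> l2_idx = 0
  bottom 5 bits -> offset = 27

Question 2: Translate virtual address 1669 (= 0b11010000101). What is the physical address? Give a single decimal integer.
Answer: 2021

Derivation:
vaddr = 1669 = 0b11010000101
Split: l1_idx=6, l2_idx=4, offset=5
L1[6] = 2
L2[2][4] = 63
paddr = 63 * 32 + 5 = 2021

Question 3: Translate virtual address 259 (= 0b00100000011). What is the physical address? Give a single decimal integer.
Answer: 451

Derivation:
vaddr = 259 = 0b00100000011
Split: l1_idx=1, l2_idx=0, offset=3
L1[1] = 0
L2[0][0] = 14
paddr = 14 * 32 + 3 = 451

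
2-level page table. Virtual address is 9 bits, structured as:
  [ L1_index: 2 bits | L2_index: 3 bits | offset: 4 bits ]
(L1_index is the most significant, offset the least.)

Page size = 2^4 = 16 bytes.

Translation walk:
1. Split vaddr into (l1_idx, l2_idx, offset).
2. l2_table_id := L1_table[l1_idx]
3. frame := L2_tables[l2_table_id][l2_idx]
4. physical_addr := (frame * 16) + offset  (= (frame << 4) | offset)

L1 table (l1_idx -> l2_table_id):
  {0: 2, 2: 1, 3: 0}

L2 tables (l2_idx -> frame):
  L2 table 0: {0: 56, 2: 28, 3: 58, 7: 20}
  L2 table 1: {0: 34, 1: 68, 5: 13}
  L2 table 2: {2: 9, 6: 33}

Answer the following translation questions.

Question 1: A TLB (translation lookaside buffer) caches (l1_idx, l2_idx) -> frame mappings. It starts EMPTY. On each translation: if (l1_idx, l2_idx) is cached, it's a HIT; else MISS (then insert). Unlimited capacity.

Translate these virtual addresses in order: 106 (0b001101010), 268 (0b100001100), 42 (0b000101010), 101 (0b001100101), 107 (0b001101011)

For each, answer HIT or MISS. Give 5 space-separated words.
vaddr=106: (0,6) not in TLB -> MISS, insert
vaddr=268: (2,0) not in TLB -> MISS, insert
vaddr=42: (0,2) not in TLB -> MISS, insert
vaddr=101: (0,6) in TLB -> HIT
vaddr=107: (0,6) in TLB -> HIT

Answer: MISS MISS MISS HIT HIT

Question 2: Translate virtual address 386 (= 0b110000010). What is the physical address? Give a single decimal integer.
Answer: 898

Derivation:
vaddr = 386 = 0b110000010
Split: l1_idx=3, l2_idx=0, offset=2
L1[3] = 0
L2[0][0] = 56
paddr = 56 * 16 + 2 = 898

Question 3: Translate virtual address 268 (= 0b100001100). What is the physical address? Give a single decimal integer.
vaddr = 268 = 0b100001100
Split: l1_idx=2, l2_idx=0, offset=12
L1[2] = 1
L2[1][0] = 34
paddr = 34 * 16 + 12 = 556

Answer: 556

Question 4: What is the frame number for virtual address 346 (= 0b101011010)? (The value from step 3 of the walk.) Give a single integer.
vaddr = 346: l1_idx=2, l2_idx=5
L1[2] = 1; L2[1][5] = 13

Answer: 13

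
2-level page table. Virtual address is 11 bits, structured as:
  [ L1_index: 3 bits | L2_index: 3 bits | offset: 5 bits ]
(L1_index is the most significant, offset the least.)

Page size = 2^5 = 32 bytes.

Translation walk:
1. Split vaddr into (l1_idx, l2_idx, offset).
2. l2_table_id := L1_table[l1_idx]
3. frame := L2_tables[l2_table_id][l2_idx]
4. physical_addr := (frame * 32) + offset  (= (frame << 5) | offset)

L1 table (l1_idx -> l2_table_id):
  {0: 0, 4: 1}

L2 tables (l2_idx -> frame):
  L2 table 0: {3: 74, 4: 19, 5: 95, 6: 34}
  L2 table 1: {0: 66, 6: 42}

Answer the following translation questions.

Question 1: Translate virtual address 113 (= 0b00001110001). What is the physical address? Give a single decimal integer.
Answer: 2385

Derivation:
vaddr = 113 = 0b00001110001
Split: l1_idx=0, l2_idx=3, offset=17
L1[0] = 0
L2[0][3] = 74
paddr = 74 * 32 + 17 = 2385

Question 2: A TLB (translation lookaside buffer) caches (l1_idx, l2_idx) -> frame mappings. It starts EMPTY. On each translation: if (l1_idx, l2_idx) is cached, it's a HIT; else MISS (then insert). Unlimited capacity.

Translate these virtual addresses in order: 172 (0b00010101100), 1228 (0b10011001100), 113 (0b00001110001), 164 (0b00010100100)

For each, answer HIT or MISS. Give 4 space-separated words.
vaddr=172: (0,5) not in TLB -> MISS, insert
vaddr=1228: (4,6) not in TLB -> MISS, insert
vaddr=113: (0,3) not in TLB -> MISS, insert
vaddr=164: (0,5) in TLB -> HIT

Answer: MISS MISS MISS HIT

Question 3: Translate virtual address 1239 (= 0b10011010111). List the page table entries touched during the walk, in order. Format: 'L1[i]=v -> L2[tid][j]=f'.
vaddr = 1239 = 0b10011010111
Split: l1_idx=4, l2_idx=6, offset=23

Answer: L1[4]=1 -> L2[1][6]=42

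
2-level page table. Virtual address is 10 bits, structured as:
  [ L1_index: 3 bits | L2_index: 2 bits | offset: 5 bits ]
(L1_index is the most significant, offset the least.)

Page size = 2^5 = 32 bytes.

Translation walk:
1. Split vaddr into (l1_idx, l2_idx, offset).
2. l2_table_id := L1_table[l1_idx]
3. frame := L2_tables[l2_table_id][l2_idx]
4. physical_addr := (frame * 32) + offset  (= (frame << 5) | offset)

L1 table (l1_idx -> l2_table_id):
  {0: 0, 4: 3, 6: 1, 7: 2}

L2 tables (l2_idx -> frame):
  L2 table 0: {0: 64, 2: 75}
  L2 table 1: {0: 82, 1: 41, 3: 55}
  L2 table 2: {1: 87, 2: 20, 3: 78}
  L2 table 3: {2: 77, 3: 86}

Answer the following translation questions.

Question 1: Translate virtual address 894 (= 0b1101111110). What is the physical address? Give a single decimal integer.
Answer: 1790

Derivation:
vaddr = 894 = 0b1101111110
Split: l1_idx=6, l2_idx=3, offset=30
L1[6] = 1
L2[1][3] = 55
paddr = 55 * 32 + 30 = 1790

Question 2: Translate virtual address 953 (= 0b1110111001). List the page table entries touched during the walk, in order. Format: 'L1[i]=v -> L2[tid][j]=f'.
vaddr = 953 = 0b1110111001
Split: l1_idx=7, l2_idx=1, offset=25

Answer: L1[7]=2 -> L2[2][1]=87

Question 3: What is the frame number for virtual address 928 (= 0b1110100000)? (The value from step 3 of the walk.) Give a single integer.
vaddr = 928: l1_idx=7, l2_idx=1
L1[7] = 2; L2[2][1] = 87

Answer: 87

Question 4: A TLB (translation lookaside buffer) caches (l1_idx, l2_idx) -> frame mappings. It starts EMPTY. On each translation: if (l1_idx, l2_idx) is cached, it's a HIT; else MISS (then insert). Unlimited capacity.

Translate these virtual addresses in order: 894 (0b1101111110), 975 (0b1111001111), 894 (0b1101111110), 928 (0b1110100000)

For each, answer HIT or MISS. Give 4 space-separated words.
Answer: MISS MISS HIT MISS

Derivation:
vaddr=894: (6,3) not in TLB -> MISS, insert
vaddr=975: (7,2) not in TLB -> MISS, insert
vaddr=894: (6,3) in TLB -> HIT
vaddr=928: (7,1) not in TLB -> MISS, insert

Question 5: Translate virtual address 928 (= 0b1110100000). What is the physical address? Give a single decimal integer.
vaddr = 928 = 0b1110100000
Split: l1_idx=7, l2_idx=1, offset=0
L1[7] = 2
L2[2][1] = 87
paddr = 87 * 32 + 0 = 2784

Answer: 2784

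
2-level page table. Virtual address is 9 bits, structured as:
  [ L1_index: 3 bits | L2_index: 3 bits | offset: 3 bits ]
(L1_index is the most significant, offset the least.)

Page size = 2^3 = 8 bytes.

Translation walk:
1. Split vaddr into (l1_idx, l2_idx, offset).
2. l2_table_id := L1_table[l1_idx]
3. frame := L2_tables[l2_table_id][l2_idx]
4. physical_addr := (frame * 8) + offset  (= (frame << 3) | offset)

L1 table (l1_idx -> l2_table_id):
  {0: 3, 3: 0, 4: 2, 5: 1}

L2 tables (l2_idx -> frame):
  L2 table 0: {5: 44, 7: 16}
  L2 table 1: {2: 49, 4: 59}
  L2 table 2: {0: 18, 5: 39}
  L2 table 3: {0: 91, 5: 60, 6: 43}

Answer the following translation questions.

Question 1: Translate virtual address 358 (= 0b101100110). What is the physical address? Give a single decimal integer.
Answer: 478

Derivation:
vaddr = 358 = 0b101100110
Split: l1_idx=5, l2_idx=4, offset=6
L1[5] = 1
L2[1][4] = 59
paddr = 59 * 8 + 6 = 478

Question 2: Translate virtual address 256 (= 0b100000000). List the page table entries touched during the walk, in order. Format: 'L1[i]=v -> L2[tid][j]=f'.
Answer: L1[4]=2 -> L2[2][0]=18

Derivation:
vaddr = 256 = 0b100000000
Split: l1_idx=4, l2_idx=0, offset=0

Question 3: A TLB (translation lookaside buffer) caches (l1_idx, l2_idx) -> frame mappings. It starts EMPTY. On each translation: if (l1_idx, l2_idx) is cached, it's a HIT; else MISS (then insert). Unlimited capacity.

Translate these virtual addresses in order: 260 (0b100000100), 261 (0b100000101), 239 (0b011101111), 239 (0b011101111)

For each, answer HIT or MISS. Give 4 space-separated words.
Answer: MISS HIT MISS HIT

Derivation:
vaddr=260: (4,0) not in TLB -> MISS, insert
vaddr=261: (4,0) in TLB -> HIT
vaddr=239: (3,5) not in TLB -> MISS, insert
vaddr=239: (3,5) in TLB -> HIT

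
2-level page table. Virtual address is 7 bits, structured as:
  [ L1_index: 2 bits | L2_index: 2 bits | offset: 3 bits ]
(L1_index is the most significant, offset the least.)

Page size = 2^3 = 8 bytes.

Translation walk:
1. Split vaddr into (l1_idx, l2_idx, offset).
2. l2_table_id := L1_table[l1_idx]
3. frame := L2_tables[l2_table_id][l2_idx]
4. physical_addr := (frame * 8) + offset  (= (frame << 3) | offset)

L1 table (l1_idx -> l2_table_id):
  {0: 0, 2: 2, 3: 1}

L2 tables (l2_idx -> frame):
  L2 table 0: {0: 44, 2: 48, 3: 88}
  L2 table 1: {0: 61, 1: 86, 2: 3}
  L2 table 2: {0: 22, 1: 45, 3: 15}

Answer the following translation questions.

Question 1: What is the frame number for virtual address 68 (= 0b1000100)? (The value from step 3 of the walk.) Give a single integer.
vaddr = 68: l1_idx=2, l2_idx=0
L1[2] = 2; L2[2][0] = 22

Answer: 22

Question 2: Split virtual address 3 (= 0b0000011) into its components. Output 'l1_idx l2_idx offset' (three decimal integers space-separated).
Answer: 0 0 3

Derivation:
vaddr = 3 = 0b0000011
  top 2 bits -> l1_idx = 0
  next 2 bits -> l2_idx = 0
  bottom 3 bits -> offset = 3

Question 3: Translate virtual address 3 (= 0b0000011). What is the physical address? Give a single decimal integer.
Answer: 355

Derivation:
vaddr = 3 = 0b0000011
Split: l1_idx=0, l2_idx=0, offset=3
L1[0] = 0
L2[0][0] = 44
paddr = 44 * 8 + 3 = 355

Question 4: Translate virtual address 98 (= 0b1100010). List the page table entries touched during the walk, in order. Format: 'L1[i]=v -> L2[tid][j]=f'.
vaddr = 98 = 0b1100010
Split: l1_idx=3, l2_idx=0, offset=2

Answer: L1[3]=1 -> L2[1][0]=61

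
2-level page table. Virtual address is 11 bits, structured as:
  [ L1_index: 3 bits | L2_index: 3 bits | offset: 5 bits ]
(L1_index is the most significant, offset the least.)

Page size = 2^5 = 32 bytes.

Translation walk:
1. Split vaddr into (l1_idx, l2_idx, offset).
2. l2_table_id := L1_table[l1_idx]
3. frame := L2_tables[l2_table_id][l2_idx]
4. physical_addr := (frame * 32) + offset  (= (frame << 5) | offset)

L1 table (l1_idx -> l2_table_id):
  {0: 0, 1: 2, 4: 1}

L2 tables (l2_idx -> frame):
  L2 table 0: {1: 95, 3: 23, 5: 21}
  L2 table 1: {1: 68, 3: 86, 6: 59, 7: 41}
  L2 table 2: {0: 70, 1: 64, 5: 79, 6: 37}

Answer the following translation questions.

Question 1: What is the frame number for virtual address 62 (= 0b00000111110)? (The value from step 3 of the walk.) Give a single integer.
Answer: 95

Derivation:
vaddr = 62: l1_idx=0, l2_idx=1
L1[0] = 0; L2[0][1] = 95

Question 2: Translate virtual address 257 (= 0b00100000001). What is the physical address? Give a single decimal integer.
Answer: 2241

Derivation:
vaddr = 257 = 0b00100000001
Split: l1_idx=1, l2_idx=0, offset=1
L1[1] = 2
L2[2][0] = 70
paddr = 70 * 32 + 1 = 2241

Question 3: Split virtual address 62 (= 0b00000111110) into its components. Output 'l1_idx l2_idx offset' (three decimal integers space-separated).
vaddr = 62 = 0b00000111110
  top 3 bits -> l1_idx = 0
  next 3 bits -> l2_idx = 1
  bottom 5 bits -> offset = 30

Answer: 0 1 30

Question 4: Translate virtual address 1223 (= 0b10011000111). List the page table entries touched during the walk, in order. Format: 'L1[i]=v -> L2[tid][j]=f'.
vaddr = 1223 = 0b10011000111
Split: l1_idx=4, l2_idx=6, offset=7

Answer: L1[4]=1 -> L2[1][6]=59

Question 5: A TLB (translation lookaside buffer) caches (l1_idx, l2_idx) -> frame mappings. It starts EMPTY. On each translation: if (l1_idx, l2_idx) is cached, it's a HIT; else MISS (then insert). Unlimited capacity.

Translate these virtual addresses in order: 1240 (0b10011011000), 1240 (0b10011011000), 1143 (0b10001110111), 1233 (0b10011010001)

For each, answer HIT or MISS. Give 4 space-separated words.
Answer: MISS HIT MISS HIT

Derivation:
vaddr=1240: (4,6) not in TLB -> MISS, insert
vaddr=1240: (4,6) in TLB -> HIT
vaddr=1143: (4,3) not in TLB -> MISS, insert
vaddr=1233: (4,6) in TLB -> HIT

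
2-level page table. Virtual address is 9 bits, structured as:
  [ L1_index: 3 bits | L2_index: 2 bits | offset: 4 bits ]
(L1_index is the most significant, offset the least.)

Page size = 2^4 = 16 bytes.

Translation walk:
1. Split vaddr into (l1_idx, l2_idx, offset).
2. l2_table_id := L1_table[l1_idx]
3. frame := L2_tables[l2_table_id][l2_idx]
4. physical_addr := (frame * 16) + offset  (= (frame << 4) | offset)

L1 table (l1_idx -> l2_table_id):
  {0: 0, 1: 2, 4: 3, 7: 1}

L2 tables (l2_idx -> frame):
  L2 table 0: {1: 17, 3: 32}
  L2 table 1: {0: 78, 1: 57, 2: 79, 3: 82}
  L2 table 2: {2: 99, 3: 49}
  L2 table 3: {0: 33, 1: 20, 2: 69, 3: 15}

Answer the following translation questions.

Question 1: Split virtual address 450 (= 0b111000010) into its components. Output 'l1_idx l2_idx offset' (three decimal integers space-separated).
vaddr = 450 = 0b111000010
  top 3 bits -> l1_idx = 7
  next 2 bits -> l2_idx = 0
  bottom 4 bits -> offset = 2

Answer: 7 0 2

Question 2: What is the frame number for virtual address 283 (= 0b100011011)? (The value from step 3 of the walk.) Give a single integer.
vaddr = 283: l1_idx=4, l2_idx=1
L1[4] = 3; L2[3][1] = 20

Answer: 20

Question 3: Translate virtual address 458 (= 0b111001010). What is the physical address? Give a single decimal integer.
Answer: 1258

Derivation:
vaddr = 458 = 0b111001010
Split: l1_idx=7, l2_idx=0, offset=10
L1[7] = 1
L2[1][0] = 78
paddr = 78 * 16 + 10 = 1258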